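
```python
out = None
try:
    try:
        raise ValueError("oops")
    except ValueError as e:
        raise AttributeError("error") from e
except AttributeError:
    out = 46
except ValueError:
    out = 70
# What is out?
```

Step-by-step execution trace:
1. Inner try raises ValueError; inner `except ValueError as e` catches it.
2. `raise AttributeError(...) from e` raises AttributeError (ValueError is attached as __cause__, but only AttributeError is active).
3. Outer `except AttributeError` matches → out = 46.
4. `except ValueError` is not reached.
Result: 46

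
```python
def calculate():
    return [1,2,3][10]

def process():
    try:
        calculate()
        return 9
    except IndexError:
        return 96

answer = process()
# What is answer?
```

Step-by-step execution trace:
1. `process()` calls `calculate()`.
2. `calculate()` evaluates `[1,2,3][10]`, which raises IndexError; it propagates to the caller.
3. `return 9` is not reached.
4. `except IndexError` in process matches → returns 96.
5. answer = 96.
Result: 96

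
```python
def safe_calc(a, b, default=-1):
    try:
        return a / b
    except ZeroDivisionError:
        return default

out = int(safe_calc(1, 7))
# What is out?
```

Step-by-step execution trace:
1. `safe_calc(1, 7)` enters try: `return 1 / 7` → returns 0.14285714285714285. No exception raised.
2. `except ZeroDivisionError` is skipped.
3. `int(0.14285714285714285)` → 0 → out = 0.
Result: 0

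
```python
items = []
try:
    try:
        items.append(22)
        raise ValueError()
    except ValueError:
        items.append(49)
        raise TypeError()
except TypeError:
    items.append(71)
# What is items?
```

Step-by-step execution trace:
1. Inner try: `items.append(22)` → items = [22].
2. `raise ValueError()` raises ValueError.
3. Inner `except ValueError` matches → `items.append(49)` → items = [22, 49].
4. `raise TypeError()` raises TypeError; propagates to outer try.
5. Outer `except TypeError` matches → `items.append(71)` → items = [22, 49, 71].
Result: [22, 49, 71]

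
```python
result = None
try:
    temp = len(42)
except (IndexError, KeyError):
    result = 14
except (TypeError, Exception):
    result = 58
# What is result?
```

Step-by-step execution trace:
1. `temp = len(42)` raises TypeError.
2. `except (IndexError, KeyError)` does not match TypeError; skipped.
3. `except (TypeError, Exception)` matches (TypeError is in the tuple) → result = 58.
Result: 58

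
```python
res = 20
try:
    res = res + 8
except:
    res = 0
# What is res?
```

Step-by-step execution trace:
1. res starts at 20.
2. try: `res = res + 8` → res = 28. No exception raised.
3. `except` is skipped.
Result: 28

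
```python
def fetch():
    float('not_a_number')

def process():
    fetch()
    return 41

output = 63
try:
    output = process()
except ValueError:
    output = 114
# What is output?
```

Step-by-step execution trace:
1. output starts at 63.
2. try: `process()` calls `fetch()`.
3. `fetch()` evaluates `float('not_a_number')`, which raises ValueError; it propagates through process (uncaught).
4. `return 41` in process is not reached; the assignment to output does not complete.
5. `except ValueError` matches → output = 114.
Result: 114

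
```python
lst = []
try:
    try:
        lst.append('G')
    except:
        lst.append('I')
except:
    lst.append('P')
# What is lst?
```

Step-by-step execution trace:
1. Inner try: `lst.append('G')` → lst = ['G']. No exception raised.
2. Inner `except` is skipped.
3. Inner try completes normally; outer `except` is skipped.
Result: ['G']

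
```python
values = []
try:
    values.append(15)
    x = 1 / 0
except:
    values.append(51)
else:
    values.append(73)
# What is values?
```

Step-by-step execution trace:
1. try: `values.append(15)` → values = [15].
2. `x = 1 / 0` raises ZeroDivisionError.
3. bare `except` matches → `values.append(51)` → values = [15, 51].
4. `else` is skipped (an exception was raised).
Result: [15, 51]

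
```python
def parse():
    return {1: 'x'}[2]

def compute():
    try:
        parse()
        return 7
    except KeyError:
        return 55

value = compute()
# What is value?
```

Step-by-step execution trace:
1. `compute()` calls `parse()`.
2. `parse()` evaluates `{1: 'x'}[2]`, which raises KeyError; it propagates to the caller.
3. `return 7` is not reached.
4. `except KeyError` in compute matches → returns 55.
5. value = 55.
Result: 55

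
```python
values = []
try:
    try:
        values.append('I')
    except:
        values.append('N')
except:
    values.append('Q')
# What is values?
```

Step-by-step execution trace:
1. Inner try: `values.append('I')` → values = ['I']. No exception raised.
2. Inner `except` is skipped.
3. Inner try completes normally; outer `except` is skipped.
Result: ['I']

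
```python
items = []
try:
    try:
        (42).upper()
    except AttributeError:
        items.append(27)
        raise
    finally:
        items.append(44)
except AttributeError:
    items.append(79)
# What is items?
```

Step-by-step execution trace:
1. Inner try: `(42).upper()` raises AttributeError.
2. Inner `except AttributeError` matches → `items.append(27)` → items = [27].
3. bare `raise` re-raises AttributeError.
4. Inner `finally` runs during unwinding: `items.append(44)` → items = [27, 44].
5. Outer `except AttributeError` matches → `items.append(79)` → items = [27, 44, 79].
Result: [27, 44, 79]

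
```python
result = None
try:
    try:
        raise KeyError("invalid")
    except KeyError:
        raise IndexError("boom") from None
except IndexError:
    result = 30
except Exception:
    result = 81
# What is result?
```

Step-by-step execution trace:
1. Inner try raises KeyError; inner `except KeyError` catches it.
2. `raise IndexError(...) from None` raises IndexError (from None suppresses __context__, but the active exception is still IndexError).
3. Outer `except IndexError` matches → result = 30.
4. `except Exception` is not reached.
Result: 30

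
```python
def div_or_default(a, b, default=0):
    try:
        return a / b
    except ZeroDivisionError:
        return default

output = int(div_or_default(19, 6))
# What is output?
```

Step-by-step execution trace:
1. `div_or_default(19, 6)` enters try: `return 19 / 6` → returns 3.1666666666666665. No exception raised.
2. `except ZeroDivisionError` is skipped.
3. `int(3.1666666666666665)` → 3 → output = 3.
Result: 3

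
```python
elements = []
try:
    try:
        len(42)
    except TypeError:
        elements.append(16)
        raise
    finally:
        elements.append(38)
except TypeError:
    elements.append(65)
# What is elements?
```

Step-by-step execution trace:
1. Inner try: `len(42)` raises TypeError.
2. Inner `except TypeError` matches → `elements.append(16)` → elements = [16].
3. bare `raise` re-raises TypeError.
4. Inner `finally` runs during unwinding: `elements.append(38)` → elements = [16, 38].
5. Outer `except TypeError` matches → `elements.append(65)` → elements = [16, 38, 65].
Result: [16, 38, 65]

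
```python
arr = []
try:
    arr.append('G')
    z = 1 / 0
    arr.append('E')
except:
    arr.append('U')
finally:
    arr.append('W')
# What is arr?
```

Step-by-step execution trace:
1. try: `arr.append('G')` → arr = ['G'].
2. `z = 1 / 0` raises ZeroDivisionError; `arr.append('E')` is not reached.
3. bare `except` matches → `arr.append('U')` → arr = ['G', 'U'].
4. finally always runs: `arr.append('W')` → arr = ['G', 'U', 'W'].
Result: ['G', 'U', 'W']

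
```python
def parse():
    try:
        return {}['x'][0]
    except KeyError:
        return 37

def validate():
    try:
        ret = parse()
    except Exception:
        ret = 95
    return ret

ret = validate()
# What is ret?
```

Step-by-step execution trace:
1. `validate()` calls `parse()`.
2. In parse: `{}['x'][0]` raises KeyError; `except KeyError` catches it → returns 37.
3. In validate: `ret = parse()` → ret = 37. No exception reaches validate.
4. `except Exception` is skipped; validate returns 37.
5. ret = 37.
Result: 37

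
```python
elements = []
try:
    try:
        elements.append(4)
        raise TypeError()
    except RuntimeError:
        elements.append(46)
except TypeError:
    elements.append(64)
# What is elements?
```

Step-by-step execution trace:
1. Inner try: `elements.append(4)` → elements = [4].
2. `raise TypeError()` raises TypeError.
3. Inner `except RuntimeError` does not match TypeError; exception propagates to outer try.
4. Outer `except TypeError` matches → `elements.append(64)` → elements = [4, 64].
Result: [4, 64]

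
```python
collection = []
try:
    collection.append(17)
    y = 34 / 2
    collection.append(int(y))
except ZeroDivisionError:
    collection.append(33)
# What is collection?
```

Step-by-step execution trace:
1. try: `collection.append(17)` → collection = [17].
2. `y = 34 / 2` → y = 17.0. No exception raised.
3. `collection.append(int(y))` → collection = [17, 17].
4. `except ZeroDivisionError` is skipped (no exception was raised).
Result: [17, 17]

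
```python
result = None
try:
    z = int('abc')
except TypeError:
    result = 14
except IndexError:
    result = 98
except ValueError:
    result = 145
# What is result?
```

Step-by-step execution trace:
1. `z = int('abc')` raises ValueError.
2. `except TypeError` does not match ValueError; skipped.
3. `except IndexError` does not match ValueError; skipped.
4. `except ValueError` matches → result = 145.
Result: 145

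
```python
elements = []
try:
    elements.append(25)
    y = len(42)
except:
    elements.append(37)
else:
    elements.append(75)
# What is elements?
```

Step-by-step execution trace:
1. try: `elements.append(25)` → elements = [25].
2. `y = len(42)` raises TypeError.
3. bare `except` matches → `elements.append(37)` → elements = [25, 37].
4. `else` is skipped (an exception was raised).
Result: [25, 37]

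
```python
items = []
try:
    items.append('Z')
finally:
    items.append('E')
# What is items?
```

Step-by-step execution trace:
1. try: `items.append('Z')` → items = ['Z'].
2. The try body completes without raising.
3. finally always runs: `items.append('E')` → items = ['Z', 'E'].
Result: ['Z', 'E']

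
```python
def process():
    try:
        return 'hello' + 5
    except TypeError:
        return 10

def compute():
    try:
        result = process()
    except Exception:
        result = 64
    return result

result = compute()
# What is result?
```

Step-by-step execution trace:
1. `compute()` calls `process()`.
2. In process: `'hello' + 5` raises TypeError; `except TypeError` catches it → returns 10.
3. In compute: `result = process()` → result = 10. No exception reaches compute.
4. `except Exception` is skipped; compute returns 10.
5. result = 10.
Result: 10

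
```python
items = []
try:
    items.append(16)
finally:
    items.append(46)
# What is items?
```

Step-by-step execution trace:
1. try: `items.append(16)` → items = [16].
2. The try body completes without raising.
3. finally always runs: `items.append(46)` → items = [16, 46].
Result: [16, 46]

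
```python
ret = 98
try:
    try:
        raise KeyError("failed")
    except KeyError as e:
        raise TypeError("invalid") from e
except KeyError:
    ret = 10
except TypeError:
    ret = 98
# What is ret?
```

Step-by-step execution trace:
1. Inner try raises KeyError; inner `except KeyError as e` catches it.
2. `raise TypeError(...) from e` raises TypeError (KeyError is attached as __cause__, but only TypeError is active).
3. Outer `except KeyError` does not match TypeError; skipped.
4. Outer `except TypeError` matches → ret = 98.
Result: 98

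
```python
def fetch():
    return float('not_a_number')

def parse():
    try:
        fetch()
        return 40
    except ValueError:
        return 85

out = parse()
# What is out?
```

Step-by-step execution trace:
1. `parse()` calls `fetch()`.
2. `fetch()` evaluates `float('not_a_number')`, which raises ValueError; it propagates to the caller.
3. `return 40` is not reached.
4. `except ValueError` in parse matches → returns 85.
5. out = 85.
Result: 85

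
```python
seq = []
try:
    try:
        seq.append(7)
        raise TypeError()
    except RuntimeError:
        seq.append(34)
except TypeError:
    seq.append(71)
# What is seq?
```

Step-by-step execution trace:
1. Inner try: `seq.append(7)` → seq = [7].
2. `raise TypeError()` raises TypeError.
3. Inner `except RuntimeError` does not match TypeError; exception propagates to outer try.
4. Outer `except TypeError` matches → `seq.append(71)` → seq = [7, 71].
Result: [7, 71]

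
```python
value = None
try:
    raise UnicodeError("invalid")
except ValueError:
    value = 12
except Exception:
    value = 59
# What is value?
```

Step-by-step execution trace:
1. `raise UnicodeError(...)` raises UnicodeError.
2. `except ValueError` matches (UnicodeError is a subclass of ValueError) → value = 12.
3. `except Exception` is not reached.
Result: 12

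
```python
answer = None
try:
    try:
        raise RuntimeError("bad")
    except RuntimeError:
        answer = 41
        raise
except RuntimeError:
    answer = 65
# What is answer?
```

Step-by-step execution trace:
1. Inner try: `raise RuntimeError("bad")` raises RuntimeError.
2. Inner `except RuntimeError` matches → answer = 41.
3. bare `raise` re-raises the same RuntimeError.
4. Outer `except RuntimeError` matches → answer = 65.
Result: 65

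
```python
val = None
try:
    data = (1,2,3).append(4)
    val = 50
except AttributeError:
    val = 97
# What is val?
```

Step-by-step execution trace:
1. `data = (1,2,3).append(4)` raises AttributeError.
2. `val = 50` is not reached.
3. `except AttributeError` matches → val = 97.
Result: 97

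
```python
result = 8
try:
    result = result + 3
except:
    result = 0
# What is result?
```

Step-by-step execution trace:
1. result starts at 8.
2. try: `result = result + 3` → result = 11. No exception raised.
3. `except` is skipped.
Result: 11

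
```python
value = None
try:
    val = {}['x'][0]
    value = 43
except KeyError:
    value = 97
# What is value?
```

Step-by-step execution trace:
1. `val = {}['x'][0]` raises KeyError.
2. `value = 43` is not reached.
3. `except KeyError` matches → value = 97.
Result: 97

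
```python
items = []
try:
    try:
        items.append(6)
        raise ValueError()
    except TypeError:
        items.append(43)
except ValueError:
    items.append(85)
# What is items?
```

Step-by-step execution trace:
1. Inner try: `items.append(6)` → items = [6].
2. `raise ValueError()` raises ValueError.
3. Inner `except TypeError` does not match ValueError; exception propagates to outer try.
4. Outer `except ValueError` matches → `items.append(85)` → items = [6, 85].
Result: [6, 85]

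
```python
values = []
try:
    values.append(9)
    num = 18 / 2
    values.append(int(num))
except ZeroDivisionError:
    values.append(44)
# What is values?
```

Step-by-step execution trace:
1. try: `values.append(9)` → values = [9].
2. `num = 18 / 2` → num = 9.0. No exception raised.
3. `values.append(int(num))` → values = [9, 9].
4. `except ZeroDivisionError` is skipped (no exception was raised).
Result: [9, 9]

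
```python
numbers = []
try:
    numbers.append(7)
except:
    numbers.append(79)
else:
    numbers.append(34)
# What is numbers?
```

Step-by-step execution trace:
1. try: `numbers.append(7)` → numbers = [7]. No exception raised.
2. `except` is skipped.
3. `else` runs (try completed without exception): `numbers.append(34)` → numbers = [7, 34].
Result: [7, 34]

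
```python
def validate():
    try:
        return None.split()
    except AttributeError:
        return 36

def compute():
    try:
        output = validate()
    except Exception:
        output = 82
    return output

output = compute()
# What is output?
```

Step-by-step execution trace:
1. `compute()` calls `validate()`.
2. In validate: `None.split()` raises AttributeError; `except AttributeError` catches it → returns 36.
3. In compute: `output = validate()` → output = 36. No exception reaches compute.
4. `except Exception` is skipped; compute returns 36.
5. output = 36.
Result: 36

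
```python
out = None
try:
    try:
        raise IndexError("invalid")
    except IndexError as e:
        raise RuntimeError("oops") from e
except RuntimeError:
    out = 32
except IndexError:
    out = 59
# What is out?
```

Step-by-step execution trace:
1. Inner try raises IndexError; inner `except IndexError as e` catches it.
2. `raise RuntimeError(...) from e` raises RuntimeError (IndexError is attached as __cause__, but only RuntimeError is active).
3. Outer `except RuntimeError` matches → out = 32.
4. `except IndexError` is not reached.
Result: 32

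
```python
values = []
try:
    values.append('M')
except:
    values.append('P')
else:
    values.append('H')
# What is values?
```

Step-by-step execution trace:
1. try: `values.append('M')` → values = ['M']. No exception raised.
2. `except` is skipped.
3. `else` runs (try completed without exception): `values.append('H')` → values = ['M', 'H'].
Result: ['M', 'H']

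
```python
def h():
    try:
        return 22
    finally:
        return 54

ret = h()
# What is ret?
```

Step-by-step execution trace:
1. `h()` enters try: `return 22` sets pending return value 22.
2. Before returning, `finally: return 54` runs and overrides the pending return.
3. h() returns 54 → ret = 54.
Result: 54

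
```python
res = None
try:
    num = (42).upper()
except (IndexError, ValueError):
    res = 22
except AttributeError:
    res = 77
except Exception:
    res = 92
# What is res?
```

Step-by-step execution trace:
1. `num = (42).upper()` raises AttributeError.
2. `except (IndexError, ValueError)` does not match AttributeError; skipped.
3. `except AttributeError` matches (exact type match) → res = 77.
4. `except Exception` is not reached.
Result: 77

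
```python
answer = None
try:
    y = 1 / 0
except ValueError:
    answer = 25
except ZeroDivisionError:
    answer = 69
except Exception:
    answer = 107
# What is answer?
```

Step-by-step execution trace:
1. `y = 1 / 0` raises ZeroDivisionError.
2. `except ValueError` does not match ZeroDivisionError; skipped.
3. `except ZeroDivisionError` matches → answer = 69.
4. Remaining except clauses are skipped.
Result: 69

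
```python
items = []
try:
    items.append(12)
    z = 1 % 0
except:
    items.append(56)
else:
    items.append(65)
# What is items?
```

Step-by-step execution trace:
1. try: `items.append(12)` → items = [12].
2. `z = 1 % 0` raises ZeroDivisionError.
3. bare `except` matches → `items.append(56)` → items = [12, 56].
4. `else` is skipped (an exception was raised).
Result: [12, 56]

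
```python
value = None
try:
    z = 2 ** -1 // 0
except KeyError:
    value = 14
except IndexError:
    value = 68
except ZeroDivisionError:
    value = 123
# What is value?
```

Step-by-step execution trace:
1. `z = 2 ** -1 // 0` raises ZeroDivisionError.
2. `except KeyError` does not match ZeroDivisionError; skipped.
3. `except IndexError` does not match ZeroDivisionError; skipped.
4. `except ZeroDivisionError` matches → value = 123.
Result: 123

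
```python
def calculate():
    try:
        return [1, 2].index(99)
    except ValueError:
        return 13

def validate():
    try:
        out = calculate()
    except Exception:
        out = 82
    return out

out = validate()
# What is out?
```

Step-by-step execution trace:
1. `validate()` calls `calculate()`.
2. In calculate: `[1, 2].index(99)` raises ValueError; `except ValueError` catches it → returns 13.
3. In validate: `out = calculate()` → out = 13. No exception reaches validate.
4. `except Exception` is skipped; validate returns 13.
5. out = 13.
Result: 13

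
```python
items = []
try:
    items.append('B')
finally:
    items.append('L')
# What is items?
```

Step-by-step execution trace:
1. try: `items.append('B')` → items = ['B'].
2. The try body completes without raising.
3. finally always runs: `items.append('L')` → items = ['B', 'L'].
Result: ['B', 'L']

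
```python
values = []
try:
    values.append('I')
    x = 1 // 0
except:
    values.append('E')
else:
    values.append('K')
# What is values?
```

Step-by-step execution trace:
1. try: `values.append('I')` → values = ['I'].
2. `x = 1 // 0` raises ZeroDivisionError.
3. bare `except` matches → `values.append('E')` → values = ['I', 'E'].
4. `else` is skipped (an exception was raised).
Result: ['I', 'E']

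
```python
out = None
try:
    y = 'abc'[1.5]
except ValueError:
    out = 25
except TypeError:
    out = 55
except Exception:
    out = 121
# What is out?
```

Step-by-step execution trace:
1. `y = 'abc'[1.5]` raises TypeError.
2. `except ValueError` does not match TypeError; skipped.
3. `except TypeError` matches → out = 55.
4. Remaining except clauses are skipped.
Result: 55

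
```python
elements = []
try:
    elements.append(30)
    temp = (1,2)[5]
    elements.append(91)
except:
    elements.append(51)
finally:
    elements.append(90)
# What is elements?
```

Step-by-step execution trace:
1. try: `elements.append(30)` → elements = [30].
2. `temp = (1,2)[5]` raises IndexError; `elements.append(91)` is not reached.
3. bare `except` matches → `elements.append(51)` → elements = [30, 51].
4. finally always runs: `elements.append(90)` → elements = [30, 51, 90].
Result: [30, 51, 90]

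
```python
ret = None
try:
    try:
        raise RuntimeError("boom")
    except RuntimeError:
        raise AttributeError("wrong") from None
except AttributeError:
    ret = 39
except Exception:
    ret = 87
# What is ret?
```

Step-by-step execution trace:
1. Inner try raises RuntimeError; inner `except RuntimeError` catches it.
2. `raise AttributeError(...) from None` raises AttributeError (from None suppresses __context__, but the active exception is still AttributeError).
3. Outer `except AttributeError` matches → ret = 39.
4. `except Exception` is not reached.
Result: 39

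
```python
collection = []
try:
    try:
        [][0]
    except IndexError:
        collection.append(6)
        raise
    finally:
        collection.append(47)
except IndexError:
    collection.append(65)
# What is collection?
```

Step-by-step execution trace:
1. Inner try: `[][0]` raises IndexError.
2. Inner `except IndexError` matches → `collection.append(6)` → collection = [6].
3. bare `raise` re-raises IndexError.
4. Inner `finally` runs during unwinding: `collection.append(47)` → collection = [6, 47].
5. Outer `except IndexError` matches → `collection.append(65)` → collection = [6, 47, 65].
Result: [6, 47, 65]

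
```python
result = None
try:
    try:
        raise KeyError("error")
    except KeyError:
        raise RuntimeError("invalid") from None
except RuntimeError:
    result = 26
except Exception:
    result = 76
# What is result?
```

Step-by-step execution trace:
1. Inner try raises KeyError; inner `except KeyError` catches it.
2. `raise RuntimeError(...) from None` raises RuntimeError (from None suppresses __context__, but the active exception is still RuntimeError).
3. Outer `except RuntimeError` matches → result = 26.
4. `except Exception` is not reached.
Result: 26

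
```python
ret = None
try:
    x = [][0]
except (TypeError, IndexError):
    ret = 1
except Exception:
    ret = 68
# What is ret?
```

Step-by-step execution trace:
1. `x = [][0]` raises IndexError.
2. `except (TypeError, IndexError)` matches (IndexError is in the tuple) → ret = 1.
3. `except Exception` is not reached.
Result: 1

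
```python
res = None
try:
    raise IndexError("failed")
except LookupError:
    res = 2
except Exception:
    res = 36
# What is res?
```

Step-by-step execution trace:
1. `raise IndexError(...)` raises IndexError.
2. `except LookupError` matches (IndexError is a subclass of LookupError) → res = 2.
3. `except Exception` is not reached.
Result: 2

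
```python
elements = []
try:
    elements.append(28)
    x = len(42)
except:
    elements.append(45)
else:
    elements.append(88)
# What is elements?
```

Step-by-step execution trace:
1. try: `elements.append(28)` → elements = [28].
2. `x = len(42)` raises TypeError.
3. bare `except` matches → `elements.append(45)` → elements = [28, 45].
4. `else` is skipped (an exception was raised).
Result: [28, 45]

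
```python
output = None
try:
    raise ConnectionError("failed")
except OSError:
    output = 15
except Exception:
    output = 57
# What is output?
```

Step-by-step execution trace:
1. `raise ConnectionError(...)` raises ConnectionError.
2. `except OSError` matches (ConnectionError is a subclass of OSError) → output = 15.
3. `except Exception` is not reached.
Result: 15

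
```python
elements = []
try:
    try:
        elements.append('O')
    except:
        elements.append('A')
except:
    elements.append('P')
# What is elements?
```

Step-by-step execution trace:
1. Inner try: `elements.append('O')` → elements = ['O']. No exception raised.
2. Inner `except` is skipped.
3. Inner try completes normally; outer `except` is skipped.
Result: ['O']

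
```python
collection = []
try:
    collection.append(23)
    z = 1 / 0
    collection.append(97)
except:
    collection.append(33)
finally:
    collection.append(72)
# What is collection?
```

Step-by-step execution trace:
1. try: `collection.append(23)` → collection = [23].
2. `z = 1 / 0` raises ZeroDivisionError; `collection.append(97)` is not reached.
3. bare `except` matches → `collection.append(33)` → collection = [23, 33].
4. finally always runs: `collection.append(72)` → collection = [23, 33, 72].
Result: [23, 33, 72]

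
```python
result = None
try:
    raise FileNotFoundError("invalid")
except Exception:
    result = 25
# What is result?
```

Step-by-step execution trace:
1. `raise FileNotFoundError(...)` raises FileNotFoundError.
2. `except Exception` matches (FileNotFoundError is a subclass of Exception) → result = 25.
Result: 25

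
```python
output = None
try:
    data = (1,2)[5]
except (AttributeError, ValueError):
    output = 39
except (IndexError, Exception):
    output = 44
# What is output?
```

Step-by-step execution trace:
1. `data = (1,2)[5]` raises IndexError.
2. `except (AttributeError, ValueError)` does not match IndexError; skipped.
3. `except (IndexError, Exception)` matches (IndexError is in the tuple) → output = 44.
Result: 44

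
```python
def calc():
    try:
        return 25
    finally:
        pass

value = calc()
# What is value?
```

Step-by-step execution trace:
1. `calc()` enters try: `return 25` sets pending return value 25.
2. Before returning, `finally: pass` runs (no effect).
3. calc() returns 25 → value = 25.
Result: 25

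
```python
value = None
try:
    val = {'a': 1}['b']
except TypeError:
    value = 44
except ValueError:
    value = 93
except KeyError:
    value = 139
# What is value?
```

Step-by-step execution trace:
1. `val = {'a': 1}['b']` raises KeyError.
2. `except TypeError` does not match KeyError; skipped.
3. `except ValueError` does not match KeyError; skipped.
4. `except KeyError` matches → value = 139.
Result: 139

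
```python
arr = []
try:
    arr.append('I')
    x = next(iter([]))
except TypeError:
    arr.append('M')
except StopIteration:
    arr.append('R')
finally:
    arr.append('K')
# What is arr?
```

Step-by-step execution trace:
1. try: `arr.append('I')` → arr = ['I'].
2. `x = next(iter([]))` raises StopIteration.
3. `except TypeError` does not match StopIteration; skipped.
4. `except StopIteration` matches → `arr.append('R')` → arr = ['I', 'R'].
5. finally always runs: `arr.append('K')` → arr = ['I', 'R', 'K'].
Result: ['I', 'R', 'K']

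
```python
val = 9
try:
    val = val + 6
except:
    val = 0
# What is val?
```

Step-by-step execution trace:
1. val starts at 9.
2. try: `val = val + 6` → val = 15. No exception raised.
3. `except` is skipped.
Result: 15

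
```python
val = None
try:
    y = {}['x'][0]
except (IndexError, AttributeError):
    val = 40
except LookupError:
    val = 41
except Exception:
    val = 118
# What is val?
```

Step-by-step execution trace:
1. `y = {}['x'][0]` raises KeyError.
2. `except (IndexError, AttributeError)` does not match KeyError; skipped.
3. `except LookupError` matches (KeyError is a subclass of LookupError) → val = 41.
4. `except Exception` is not reached.
Result: 41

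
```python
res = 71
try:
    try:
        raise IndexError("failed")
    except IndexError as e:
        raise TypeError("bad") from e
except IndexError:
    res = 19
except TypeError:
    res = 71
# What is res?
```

Step-by-step execution trace:
1. Inner try raises IndexError; inner `except IndexError as e` catches it.
2. `raise TypeError(...) from e` raises TypeError (IndexError is attached as __cause__, but only TypeError is active).
3. Outer `except IndexError` does not match TypeError; skipped.
4. Outer `except TypeError` matches → res = 71.
Result: 71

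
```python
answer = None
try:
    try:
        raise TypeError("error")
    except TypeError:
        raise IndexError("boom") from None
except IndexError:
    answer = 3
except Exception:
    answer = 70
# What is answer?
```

Step-by-step execution trace:
1. Inner try raises TypeError; inner `except TypeError` catches it.
2. `raise IndexError(...) from None` raises IndexError (from None suppresses __context__, but the active exception is still IndexError).
3. Outer `except IndexError` matches → answer = 3.
4. `except Exception` is not reached.
Result: 3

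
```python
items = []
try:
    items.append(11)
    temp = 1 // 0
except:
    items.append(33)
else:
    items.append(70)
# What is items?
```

Step-by-step execution trace:
1. try: `items.append(11)` → items = [11].
2. `temp = 1 // 0` raises ZeroDivisionError.
3. bare `except` matches → `items.append(33)` → items = [11, 33].
4. `else` is skipped (an exception was raised).
Result: [11, 33]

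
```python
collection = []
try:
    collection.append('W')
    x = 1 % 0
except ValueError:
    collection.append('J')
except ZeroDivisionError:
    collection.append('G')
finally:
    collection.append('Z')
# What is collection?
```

Step-by-step execution trace:
1. try: `collection.append('W')` → collection = ['W'].
2. `x = 1 % 0` raises ZeroDivisionError.
3. `except ValueError` does not match ZeroDivisionError; skipped.
4. `except ZeroDivisionError` matches → `collection.append('G')` → collection = ['W', 'G'].
5. finally always runs: `collection.append('Z')` → collection = ['W', 'G', 'Z'].
Result: ['W', 'G', 'Z']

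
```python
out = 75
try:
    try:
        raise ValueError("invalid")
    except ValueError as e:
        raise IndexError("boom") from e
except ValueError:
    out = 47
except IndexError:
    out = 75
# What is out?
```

Step-by-step execution trace:
1. Inner try raises ValueError; inner `except ValueError as e` catches it.
2. `raise IndexError(...) from e` raises IndexError (ValueError is attached as __cause__, but only IndexError is active).
3. Outer `except ValueError` does not match IndexError; skipped.
4. Outer `except IndexError` matches → out = 75.
Result: 75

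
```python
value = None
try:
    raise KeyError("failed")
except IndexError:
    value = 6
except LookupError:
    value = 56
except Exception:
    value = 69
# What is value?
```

Step-by-step execution trace:
1. `raise KeyError(...)` raises KeyError.
2. `except IndexError` does not match (KeyError is not a subclass of IndexError); skipped.
3. `except LookupError` matches (KeyError is a subclass of LookupError) → value = 56.
4. `except Exception` is not reached.
Result: 56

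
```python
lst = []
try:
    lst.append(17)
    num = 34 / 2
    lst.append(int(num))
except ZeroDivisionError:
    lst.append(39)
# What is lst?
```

Step-by-step execution trace:
1. try: `lst.append(17)` → lst = [17].
2. `num = 34 / 2` → num = 17.0. No exception raised.
3. `lst.append(int(num))` → lst = [17, 17].
4. `except ZeroDivisionError` is skipped (no exception was raised).
Result: [17, 17]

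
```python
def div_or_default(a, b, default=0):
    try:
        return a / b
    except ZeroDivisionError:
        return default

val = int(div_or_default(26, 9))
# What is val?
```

Step-by-step execution trace:
1. `div_or_default(26, 9)` enters try: `return 26 / 9` → returns 2.888888888888889. No exception raised.
2. `except ZeroDivisionError` is skipped.
3. `int(2.888888888888889)` → 2 → val = 2.
Result: 2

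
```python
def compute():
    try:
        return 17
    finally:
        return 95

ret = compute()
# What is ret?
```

Step-by-step execution trace:
1. `compute()` enters try: `return 17` sets pending return value 17.
2. Before returning, `finally: return 95` runs and overrides the pending return.
3. compute() returns 95 → ret = 95.
Result: 95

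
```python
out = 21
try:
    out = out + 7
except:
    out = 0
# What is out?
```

Step-by-step execution trace:
1. out starts at 21.
2. try: `out = out + 7` → out = 28. No exception raised.
3. `except` is skipped.
Result: 28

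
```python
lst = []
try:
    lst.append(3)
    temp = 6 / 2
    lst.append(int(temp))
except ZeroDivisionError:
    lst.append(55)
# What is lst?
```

Step-by-step execution trace:
1. try: `lst.append(3)` → lst = [3].
2. `temp = 6 / 2` → temp = 3.0. No exception raised.
3. `lst.append(int(temp))` → lst = [3, 3].
4. `except ZeroDivisionError` is skipped (no exception was raised).
Result: [3, 3]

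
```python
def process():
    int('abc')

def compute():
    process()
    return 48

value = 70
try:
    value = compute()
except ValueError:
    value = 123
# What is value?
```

Step-by-step execution trace:
1. value starts at 70.
2. try: `compute()` calls `process()`.
3. `process()` evaluates `int('abc')`, which raises ValueError; it propagates through compute (uncaught).
4. `return 48` in compute is not reached; the assignment to value does not complete.
5. `except ValueError` matches → value = 123.
Result: 123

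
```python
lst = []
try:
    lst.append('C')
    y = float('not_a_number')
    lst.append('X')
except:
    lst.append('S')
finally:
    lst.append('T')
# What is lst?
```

Step-by-step execution trace:
1. try: `lst.append('C')` → lst = ['C'].
2. `y = float('not_a_number')` raises ValueError; `lst.append('X')` is not reached.
3. bare `except` matches → `lst.append('S')` → lst = ['C', 'S'].
4. finally always runs: `lst.append('T')` → lst = ['C', 'S', 'T'].
Result: ['C', 'S', 'T']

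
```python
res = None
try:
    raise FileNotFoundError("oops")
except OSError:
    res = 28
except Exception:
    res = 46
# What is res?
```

Step-by-step execution trace:
1. `raise FileNotFoundError(...)` raises FileNotFoundError.
2. `except OSError` matches (FileNotFoundError is a subclass of OSError) → res = 28.
3. `except Exception` is not reached.
Result: 28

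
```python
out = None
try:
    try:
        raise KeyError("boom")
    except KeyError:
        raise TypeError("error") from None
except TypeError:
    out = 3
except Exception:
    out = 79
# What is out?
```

Step-by-step execution trace:
1. Inner try raises KeyError; inner `except KeyError` catches it.
2. `raise TypeError(...) from None` raises TypeError (from None suppresses __context__, but the active exception is still TypeError).
3. Outer `except TypeError` matches → out = 3.
4. `except Exception` is not reached.
Result: 3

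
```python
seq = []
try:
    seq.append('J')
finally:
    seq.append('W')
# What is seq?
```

Step-by-step execution trace:
1. try: `seq.append('J')` → seq = ['J'].
2. The try body completes without raising.
3. finally always runs: `seq.append('W')` → seq = ['J', 'W'].
Result: ['J', 'W']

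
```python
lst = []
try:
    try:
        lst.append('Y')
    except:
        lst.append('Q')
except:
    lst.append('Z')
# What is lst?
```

Step-by-step execution trace:
1. Inner try: `lst.append('Y')` → lst = ['Y']. No exception raised.
2. Inner `except` is skipped.
3. Inner try completes normally; outer `except` is skipped.
Result: ['Y']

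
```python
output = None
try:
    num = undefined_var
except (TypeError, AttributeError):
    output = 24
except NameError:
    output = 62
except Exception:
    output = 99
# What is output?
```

Step-by-step execution trace:
1. `num = undefined_var` raises NameError.
2. `except (TypeError, AttributeError)` does not match NameError; skipped.
3. `except NameError` matches (exact type match) → output = 62.
4. `except Exception` is not reached.
Result: 62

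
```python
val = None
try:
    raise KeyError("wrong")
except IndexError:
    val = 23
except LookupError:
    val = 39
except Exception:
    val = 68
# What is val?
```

Step-by-step execution trace:
1. `raise KeyError(...)` raises KeyError.
2. `except IndexError` does not match (KeyError is not a subclass of IndexError); skipped.
3. `except LookupError` matches (KeyError is a subclass of LookupError) → val = 39.
4. `except Exception` is not reached.
Result: 39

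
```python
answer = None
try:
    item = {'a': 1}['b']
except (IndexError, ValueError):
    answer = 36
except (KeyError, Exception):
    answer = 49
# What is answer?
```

Step-by-step execution trace:
1. `item = {'a': 1}['b']` raises KeyError.
2. `except (IndexError, ValueError)` does not match KeyError; skipped.
3. `except (KeyError, Exception)` matches (KeyError is in the tuple) → answer = 49.
Result: 49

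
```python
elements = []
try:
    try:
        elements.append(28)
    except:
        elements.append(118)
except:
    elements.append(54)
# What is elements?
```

Step-by-step execution trace:
1. Inner try: `elements.append(28)` → elements = [28]. No exception raised.
2. Inner `except` is skipped.
3. Inner try completes normally; outer `except` is skipped.
Result: [28]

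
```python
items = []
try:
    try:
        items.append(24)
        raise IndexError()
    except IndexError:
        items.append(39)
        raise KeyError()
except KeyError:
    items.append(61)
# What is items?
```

Step-by-step execution trace:
1. Inner try: `items.append(24)` → items = [24].
2. `raise IndexError()` raises IndexError.
3. Inner `except IndexError` matches → `items.append(39)` → items = [24, 39].
4. `raise KeyError()` raises KeyError; propagates to outer try.
5. Outer `except KeyError` matches → `items.append(61)` → items = [24, 39, 61].
Result: [24, 39, 61]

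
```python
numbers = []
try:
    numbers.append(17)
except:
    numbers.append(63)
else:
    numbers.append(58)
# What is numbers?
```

Step-by-step execution trace:
1. try: `numbers.append(17)` → numbers = [17]. No exception raised.
2. `except` is skipped.
3. `else` runs (try completed without exception): `numbers.append(58)` → numbers = [17, 58].
Result: [17, 58]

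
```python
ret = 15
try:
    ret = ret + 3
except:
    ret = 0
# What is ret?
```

Step-by-step execution trace:
1. ret starts at 15.
2. try: `ret = ret + 3` → ret = 18. No exception raised.
3. `except` is skipped.
Result: 18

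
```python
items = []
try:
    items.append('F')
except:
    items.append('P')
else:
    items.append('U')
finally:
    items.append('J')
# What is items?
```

Step-by-step execution trace:
1. try: `items.append('F')` → items = ['F']. No exception raised.
2. `except` is skipped.
3. `else` runs: `items.append('U')` → items = ['F', 'U'].
4. `finally` always runs: `items.append('J')` → items = ['F', 'U', 'J'].
Result: ['F', 'U', 'J']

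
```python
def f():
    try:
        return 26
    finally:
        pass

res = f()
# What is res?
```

Step-by-step execution trace:
1. `f()` enters try: `return 26` sets pending return value 26.
2. Before returning, `finally: pass` runs (no effect).
3. f() returns 26 → res = 26.
Result: 26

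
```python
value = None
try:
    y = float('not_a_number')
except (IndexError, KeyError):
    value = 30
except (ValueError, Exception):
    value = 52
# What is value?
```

Step-by-step execution trace:
1. `y = float('not_a_number')` raises ValueError.
2. `except (IndexError, KeyError)` does not match ValueError; skipped.
3. `except (ValueError, Exception)` matches (ValueError is in the tuple) → value = 52.
Result: 52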